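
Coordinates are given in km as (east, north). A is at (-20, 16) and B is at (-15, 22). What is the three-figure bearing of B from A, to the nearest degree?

040°

Δeast = -15 − -20 = 5.00; Δnorth = 22 − 16 = 6.00.
Bearing = atan2(Δeast, Δnorth) mod 360° = 39.81° ≈ 040°.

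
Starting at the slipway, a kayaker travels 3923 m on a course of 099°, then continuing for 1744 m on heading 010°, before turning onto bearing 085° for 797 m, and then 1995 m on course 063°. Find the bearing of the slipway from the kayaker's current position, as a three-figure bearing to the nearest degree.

Leg 1 (099°, 3923 m): east 3923 sin 99° = 3874.70, north 3923 cos 99° = -613.69
Leg 2 (010°, 1744 m): east 1744 sin 10° = 302.84, north 1744 cos 10° = 1717.50
Leg 3 (085°, 797 m): east 797 sin 85° = 793.97, north 797 cos 85° = 69.46
Leg 4 (063°, 1995 m): east 1995 sin 63° = 1777.56, north 1995 cos 63° = 905.71
Net displacement: 6749.07 east, 2078.99 north. Direction back to start is (-6749.07, -2078.99): bearing = atan2(-6749.07, -2078.99) mod 360° = 252.88° ≈ 253°.

253°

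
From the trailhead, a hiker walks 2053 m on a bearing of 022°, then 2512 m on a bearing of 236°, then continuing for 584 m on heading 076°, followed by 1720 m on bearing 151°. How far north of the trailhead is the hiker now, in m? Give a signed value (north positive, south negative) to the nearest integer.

Leg 1 (022°, 2053 m): east 2053 sin 22° = 769.07, north 2053 cos 22° = 1903.51
Leg 2 (236°, 2512 m): east 2512 sin 236° = -2082.54, north 2512 cos 236° = -1404.69
Leg 3 (076°, 584 m): east 584 sin 76° = 566.65, north 584 cos 76° = 141.28
Leg 4 (151°, 1720 m): east 1720 sin 151° = 833.87, north 1720 cos 151° = -1504.35
Net north component: -864.25 m.

-864 m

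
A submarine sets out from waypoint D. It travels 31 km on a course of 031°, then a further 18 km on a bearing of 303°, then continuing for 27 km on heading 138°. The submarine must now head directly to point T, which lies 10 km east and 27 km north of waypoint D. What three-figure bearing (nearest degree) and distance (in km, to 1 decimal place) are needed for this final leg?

320°, 13.9 km

Leg 1 (031°, 31 km): east 31 sin 31° = 15.97, north 31 cos 31° = 26.57
Leg 2 (303°, 18 km): east 18 sin 303° = -15.10, north 18 cos 303° = 9.80
Leg 3 (138°, 27 km): east 27 sin 138° = 18.07, north 27 cos 138° = -20.06
Current position: (18.94, 16.31). Target: (10, 27). Remaining: Δeast = -8.94, Δnorth = 10.69.
Bearing = atan2(-8.94, 10.69) mod 360° = 320.10°; distance = √((-8.94)² + (10.69)²) = 13.933 km.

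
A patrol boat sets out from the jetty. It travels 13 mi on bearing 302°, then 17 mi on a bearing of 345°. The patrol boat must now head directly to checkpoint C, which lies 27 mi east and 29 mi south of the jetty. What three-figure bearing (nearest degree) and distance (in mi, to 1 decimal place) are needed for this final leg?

141°, 67.4 mi

Leg 1 (302°, 13 mi): east 13 sin 302° = -11.02, north 13 cos 302° = 6.89
Leg 2 (345°, 17 mi): east 17 sin 345° = -4.40, north 17 cos 345° = 16.42
Current position: (-15.42, 23.31). Target: (27, -29). Remaining: Δeast = 42.42, Δnorth = -52.31.
Bearing = atan2(42.42, -52.31) mod 360° = 140.96°; distance = √((42.42)² + (-52.31)²) = 67.351 mi.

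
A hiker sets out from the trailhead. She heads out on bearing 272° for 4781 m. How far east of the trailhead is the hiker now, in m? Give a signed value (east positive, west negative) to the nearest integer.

Leg 1 (272°, 4781 m): east 4781 sin 272° = -4778.09, north 4781 cos 272° = 166.85
Net east component: -4778.09 m.

-4778 m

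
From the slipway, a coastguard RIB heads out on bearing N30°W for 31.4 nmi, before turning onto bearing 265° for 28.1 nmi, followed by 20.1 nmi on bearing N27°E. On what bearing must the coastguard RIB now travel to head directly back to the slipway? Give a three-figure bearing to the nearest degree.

Leg 1 (N30°W, 31.4 nmi): east 31.4 sin 330° = -15.70, north 31.4 cos 330° = 27.19
Leg 2 (265°, 28.1 nmi): east 28.1 sin 265° = -27.99, north 28.1 cos 265° = -2.45
Leg 3 (N27°E, 20.1 nmi): east 20.1 sin 27° = 9.13, north 20.1 cos 27° = 17.91
Net displacement: -34.57 east, 42.65 north. Direction back to start is (34.57, -42.65): bearing = atan2(34.57, -42.65) mod 360° = 140.98° ≈ 141°.

141°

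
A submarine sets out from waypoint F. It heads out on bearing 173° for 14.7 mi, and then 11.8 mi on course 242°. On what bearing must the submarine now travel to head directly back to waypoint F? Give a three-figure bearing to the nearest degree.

023°

Leg 1 (173°, 14.7 mi): east 14.7 sin 173° = 1.79, north 14.7 cos 173° = -14.59
Leg 2 (242°, 11.8 mi): east 11.8 sin 242° = -10.42, north 11.8 cos 242° = -5.54
Net displacement: -8.63 east, -20.13 north. Direction back to start is (8.63, 20.13): bearing = atan2(8.63, 20.13) mod 360° = 23.20° ≈ 023°.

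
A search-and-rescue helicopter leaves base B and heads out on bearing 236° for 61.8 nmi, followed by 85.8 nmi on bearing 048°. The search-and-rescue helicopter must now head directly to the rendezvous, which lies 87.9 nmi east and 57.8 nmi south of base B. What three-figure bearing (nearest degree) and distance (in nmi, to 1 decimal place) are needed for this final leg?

Leg 1 (236°, 61.8 nmi): east 61.8 sin 236° = -51.23, north 61.8 cos 236° = -34.56
Leg 2 (048°, 85.8 nmi): east 85.8 sin 48° = 63.76, north 85.8 cos 48° = 57.41
Current position: (12.53, 22.85). Target: (87.9, -57.8). Remaining: Δeast = 75.37, Δnorth = -80.65.
Bearing = atan2(75.37, -80.65) mod 360° = 136.94°; distance = √((75.37)² + (-80.65)²) = 110.390 nmi.

137°, 110.4 nmi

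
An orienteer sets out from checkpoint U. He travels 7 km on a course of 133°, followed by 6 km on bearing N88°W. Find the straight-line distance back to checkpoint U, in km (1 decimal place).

4.6 km

Leg 1 (133°, 7 km): east 7 sin 133° = 5.12, north 7 cos 133° = -4.77
Leg 2 (N88°W, 6 km): east 6 sin 272° = -6.00, north 6 cos 272° = 0.21
Net: -0.88 east, -4.56 north. Distance = √((-0.88)² + (-4.56)²) = 4.648 km.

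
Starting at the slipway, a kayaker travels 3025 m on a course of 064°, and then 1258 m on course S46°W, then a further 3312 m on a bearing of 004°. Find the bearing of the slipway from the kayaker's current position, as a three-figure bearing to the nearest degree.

209°

Leg 1 (064°, 3025 m): east 3025 sin 64° = 2718.85, north 3025 cos 64° = 1326.07
Leg 2 (S46°W, 1258 m): east 1258 sin 226° = -904.93, north 1258 cos 226° = -873.88
Leg 3 (004°, 3312 m): east 3312 sin 4° = 231.03, north 3312 cos 4° = 3303.93
Net displacement: 2044.96 east, 3756.12 north. Direction back to start is (-2044.96, -3756.12): bearing = atan2(-2044.96, -3756.12) mod 360° = 208.57° ≈ 209°.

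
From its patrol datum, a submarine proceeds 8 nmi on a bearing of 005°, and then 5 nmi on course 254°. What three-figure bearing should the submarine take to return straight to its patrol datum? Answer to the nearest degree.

Leg 1 (005°, 8 nmi): east 8 sin 5° = 0.70, north 8 cos 5° = 7.97
Leg 2 (254°, 5 nmi): east 5 sin 254° = -4.81, north 5 cos 254° = -1.38
Net displacement: -4.11 east, 6.59 north. Direction back to start is (4.11, -6.59): bearing = atan2(4.11, -6.59) mod 360° = 148.06° ≈ 148°.

148°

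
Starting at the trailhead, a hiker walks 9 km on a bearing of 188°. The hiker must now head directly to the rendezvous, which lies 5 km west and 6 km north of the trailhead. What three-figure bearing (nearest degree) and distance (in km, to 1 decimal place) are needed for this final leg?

346°, 15.4 km

Leg 1 (188°, 9 km): east 9 sin 188° = -1.25, north 9 cos 188° = -8.91
Current position: (-1.25, -8.91). Target: (-5, 6). Remaining: Δeast = -3.75, Δnorth = 14.91.
Bearing = atan2(-3.75, 14.91) mod 360° = 345.89°; distance = √((-3.75)² + (14.91)²) = 15.376 km.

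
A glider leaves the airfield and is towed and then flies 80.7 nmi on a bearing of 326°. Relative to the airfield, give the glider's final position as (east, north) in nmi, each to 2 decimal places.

(-45.13, 66.90)

Leg 1 (326°, 80.7 nmi): east 80.7 sin 326° = -45.13, north 80.7 cos 326° = 66.90
Summing: -45.13 nmi east, 66.90 nmi north → (-45.13, 66.90).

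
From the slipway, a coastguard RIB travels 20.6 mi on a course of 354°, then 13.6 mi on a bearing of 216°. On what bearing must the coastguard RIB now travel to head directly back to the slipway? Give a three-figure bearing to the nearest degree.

133°

Leg 1 (354°, 20.6 mi): east 20.6 sin 354° = -2.15, north 20.6 cos 354° = 20.49
Leg 2 (216°, 13.6 mi): east 13.6 sin 216° = -7.99, north 13.6 cos 216° = -11.00
Net displacement: -10.15 east, 9.48 north. Direction back to start is (10.15, -9.48): bearing = atan2(10.15, -9.48) mod 360° = 133.07° ≈ 133°.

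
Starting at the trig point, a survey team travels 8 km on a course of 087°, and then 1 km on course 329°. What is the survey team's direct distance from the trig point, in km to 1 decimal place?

Leg 1 (087°, 8 km): east 8 sin 87° = 7.99, north 8 cos 87° = 0.42
Leg 2 (329°, 1 km): east 1 sin 329° = -0.52, north 1 cos 329° = 0.86
Net: 7.47 east, 1.28 north. Distance = √((7.47)² + (1.28)²) = 7.582 km.

7.6 km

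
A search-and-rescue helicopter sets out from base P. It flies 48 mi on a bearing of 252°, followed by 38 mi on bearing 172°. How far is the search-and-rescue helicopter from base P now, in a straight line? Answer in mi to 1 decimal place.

66.2 mi

Leg 1 (252°, 48 mi): east 48 sin 252° = -45.65, north 48 cos 252° = -14.83
Leg 2 (172°, 38 mi): east 38 sin 172° = 5.29, north 38 cos 172° = -37.63
Net: -40.36 east, -52.46 north. Distance = √((-40.36)² + (-52.46)²) = 66.193 mi.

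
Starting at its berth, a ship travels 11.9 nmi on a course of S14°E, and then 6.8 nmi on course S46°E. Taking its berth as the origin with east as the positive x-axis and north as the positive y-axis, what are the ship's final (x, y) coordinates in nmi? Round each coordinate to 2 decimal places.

Leg 1 (S14°E, 11.9 nmi): east 11.9 sin 166° = 2.88, north 11.9 cos 166° = -11.55
Leg 2 (S46°E, 6.8 nmi): east 6.8 sin 134° = 4.89, north 6.8 cos 134° = -4.72
Summing: 7.77 nmi east, -16.27 nmi north → (7.77, -16.27).

(7.77, -16.27)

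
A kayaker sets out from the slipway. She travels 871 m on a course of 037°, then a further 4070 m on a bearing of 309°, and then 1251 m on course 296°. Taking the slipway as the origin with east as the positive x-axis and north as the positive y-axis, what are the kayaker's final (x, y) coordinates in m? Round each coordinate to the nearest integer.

(-3763, 3805)

Leg 1 (037°, 871 m): east 871 sin 37° = 524.18, north 871 cos 37° = 695.61
Leg 2 (309°, 4070 m): east 4070 sin 309° = -3162.98, north 4070 cos 309° = 2561.33
Leg 3 (296°, 1251 m): east 1251 sin 296° = -1124.39, north 1251 cos 296° = 548.40
Summing: -3763.19 m east, 3805.35 m north → (-3763, 3805).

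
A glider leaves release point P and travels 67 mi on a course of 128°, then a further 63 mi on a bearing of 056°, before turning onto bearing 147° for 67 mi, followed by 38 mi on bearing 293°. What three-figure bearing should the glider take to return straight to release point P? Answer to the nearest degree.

294°

Leg 1 (128°, 67 mi): east 67 sin 128° = 52.80, north 67 cos 128° = -41.25
Leg 2 (056°, 63 mi): east 63 sin 56° = 52.23, north 63 cos 56° = 35.23
Leg 3 (147°, 67 mi): east 67 sin 147° = 36.49, north 67 cos 147° = -56.19
Leg 4 (293°, 38 mi): east 38 sin 293° = -34.98, north 38 cos 293° = 14.85
Net displacement: 106.54 east, -47.36 north. Direction back to start is (-106.54, 47.36): bearing = atan2(-106.54, 47.36) mod 360° = 293.97° ≈ 294°.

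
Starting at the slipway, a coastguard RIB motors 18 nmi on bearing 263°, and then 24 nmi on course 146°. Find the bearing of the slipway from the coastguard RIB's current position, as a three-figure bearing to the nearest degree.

Leg 1 (263°, 18 nmi): east 18 sin 263° = -17.87, north 18 cos 263° = -2.19
Leg 2 (146°, 24 nmi): east 24 sin 146° = 13.42, north 24 cos 146° = -19.90
Net displacement: -4.45 east, -22.09 north. Direction back to start is (4.45, 22.09): bearing = atan2(4.45, 22.09) mod 360° = 11.38° ≈ 011°.

011°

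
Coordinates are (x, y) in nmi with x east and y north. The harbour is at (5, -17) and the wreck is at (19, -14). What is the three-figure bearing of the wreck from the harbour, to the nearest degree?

078°

Δeast = 19 − 5 = 14.00; Δnorth = -14 − -17 = 3.00.
Bearing = atan2(Δeast, Δnorth) mod 360° = 77.91° ≈ 078°.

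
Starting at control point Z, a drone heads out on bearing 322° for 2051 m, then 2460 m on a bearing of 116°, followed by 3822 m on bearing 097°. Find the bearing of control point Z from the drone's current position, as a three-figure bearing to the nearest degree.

269°

Leg 1 (322°, 2051 m): east 2051 sin 322° = -1262.72, north 2051 cos 322° = 1616.21
Leg 2 (116°, 2460 m): east 2460 sin 116° = 2211.03, north 2460 cos 116° = -1078.39
Leg 3 (097°, 3822 m): east 3822 sin 97° = 3793.51, north 3822 cos 97° = -465.78
Net displacement: 4741.82 east, 72.03 north. Direction back to start is (-4741.82, -72.03): bearing = atan2(-4741.82, -72.03) mod 360° = 269.13° ≈ 269°.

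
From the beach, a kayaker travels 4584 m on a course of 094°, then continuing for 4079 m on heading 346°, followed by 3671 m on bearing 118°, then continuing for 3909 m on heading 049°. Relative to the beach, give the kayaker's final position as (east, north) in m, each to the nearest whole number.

(9777, 4479)

Leg 1 (094°, 4584 m): east 4584 sin 94° = 4572.83, north 4584 cos 94° = -319.76
Leg 2 (346°, 4079 m): east 4079 sin 346° = -986.80, north 4079 cos 346° = 3957.84
Leg 3 (118°, 3671 m): east 3671 sin 118° = 3241.30, north 3671 cos 118° = -1723.43
Leg 4 (049°, 3909 m): east 3909 sin 49° = 2950.16, north 3909 cos 49° = 2564.53
Summing: 9777.49 m east, 4479.18 m north → (9777, 4479).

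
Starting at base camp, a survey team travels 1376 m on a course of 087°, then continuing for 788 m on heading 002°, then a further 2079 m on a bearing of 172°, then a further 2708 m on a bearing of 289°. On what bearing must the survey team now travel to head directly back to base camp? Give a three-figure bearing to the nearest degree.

070°

Leg 1 (087°, 1376 m): east 1376 sin 87° = 1374.11, north 1376 cos 87° = 72.01
Leg 2 (002°, 788 m): east 788 sin 2° = 27.50, north 788 cos 2° = 787.52
Leg 3 (172°, 2079 m): east 2079 sin 172° = 289.34, north 2079 cos 172° = -2058.77
Leg 4 (289°, 2708 m): east 2708 sin 289° = -2560.46, north 2708 cos 289° = 881.64
Net displacement: -869.51 east, -317.59 north. Direction back to start is (869.51, 317.59): bearing = atan2(869.51, 317.59) mod 360° = 69.93° ≈ 070°.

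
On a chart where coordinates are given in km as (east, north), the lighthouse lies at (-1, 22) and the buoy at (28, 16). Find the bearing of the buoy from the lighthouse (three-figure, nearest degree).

Δeast = 28 − -1 = 29.00; Δnorth = 16 − 22 = -6.00.
Bearing = atan2(Δeast, Δnorth) mod 360° = 101.69° ≈ 102°.

102°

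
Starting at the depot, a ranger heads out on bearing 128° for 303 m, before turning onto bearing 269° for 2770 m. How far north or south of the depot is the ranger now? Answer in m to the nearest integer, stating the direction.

Leg 1 (128°, 303 m): east 303 sin 128° = 238.77, north 303 cos 128° = -186.55
Leg 2 (269°, 2770 m): east 2770 sin 269° = -2769.58, north 2770 cos 269° = -48.34
Net north component: -234.89 m.

235 m south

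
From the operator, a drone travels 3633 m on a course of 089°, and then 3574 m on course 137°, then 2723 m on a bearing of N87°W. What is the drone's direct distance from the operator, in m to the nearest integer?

4126 m

Leg 1 (089°, 3633 m): east 3633 sin 89° = 3632.45, north 3633 cos 89° = 63.40
Leg 2 (137°, 3574 m): east 3574 sin 137° = 2437.46, north 3574 cos 137° = -2613.86
Leg 3 (N87°W, 2723 m): east 2723 sin 273° = -2719.27, north 2723 cos 273° = 142.51
Net: 3350.64 east, -2407.94 north. Distance = √((3350.64)² + (-2407.94)²) = 4126.134 m.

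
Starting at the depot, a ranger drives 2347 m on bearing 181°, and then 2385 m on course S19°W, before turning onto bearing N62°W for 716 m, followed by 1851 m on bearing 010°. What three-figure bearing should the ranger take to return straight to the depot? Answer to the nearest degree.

Leg 1 (181°, 2347 m): east 2347 sin 181° = -40.96, north 2347 cos 181° = -2346.64
Leg 2 (S19°W, 2385 m): east 2385 sin 199° = -776.48, north 2385 cos 199° = -2255.06
Leg 3 (N62°W, 716 m): east 716 sin 298° = -632.19, north 716 cos 298° = 336.14
Leg 4 (010°, 1851 m): east 1851 sin 10° = 321.42, north 1851 cos 10° = 1822.88
Net displacement: -1128.21 east, -2442.68 north. Direction back to start is (1128.21, 2442.68): bearing = atan2(1128.21, 2442.68) mod 360° = 24.79° ≈ 025°.

025°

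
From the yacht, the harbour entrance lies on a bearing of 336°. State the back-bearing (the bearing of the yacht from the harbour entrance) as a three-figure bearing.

156°

Back-bearing = 336° − 180° = 156°.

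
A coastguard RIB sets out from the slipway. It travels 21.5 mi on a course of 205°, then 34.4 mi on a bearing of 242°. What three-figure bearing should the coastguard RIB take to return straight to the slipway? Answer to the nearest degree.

Leg 1 (205°, 21.5 mi): east 21.5 sin 205° = -9.09, north 21.5 cos 205° = -19.49
Leg 2 (242°, 34.4 mi): east 34.4 sin 242° = -30.37, north 34.4 cos 242° = -16.15
Net displacement: -39.46 east, -35.64 north. Direction back to start is (39.46, 35.64): bearing = atan2(39.46, 35.64) mod 360° = 47.92° ≈ 048°.

048°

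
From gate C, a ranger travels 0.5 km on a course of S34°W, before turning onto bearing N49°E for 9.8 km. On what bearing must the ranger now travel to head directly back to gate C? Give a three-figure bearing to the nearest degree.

Leg 1 (S34°W, 0.5 km): east 0.5 sin 214° = -0.28, north 0.5 cos 214° = -0.41
Leg 2 (N49°E, 9.8 km): east 9.8 sin 49° = 7.40, north 9.8 cos 49° = 6.43
Net displacement: 7.12 east, 6.01 north. Direction back to start is (-7.12, -6.01): bearing = atan2(-7.12, -6.01) mod 360° = 229.80° ≈ 230°.

230°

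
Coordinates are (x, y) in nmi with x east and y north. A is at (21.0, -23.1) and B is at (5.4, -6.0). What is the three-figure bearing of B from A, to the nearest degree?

Δeast = 5.4 − 21.0 = -15.60; Δnorth = -6.0 − -23.1 = 17.10.
Bearing = atan2(Δeast, Δnorth) mod 360° = 317.63° ≈ 318°.

318°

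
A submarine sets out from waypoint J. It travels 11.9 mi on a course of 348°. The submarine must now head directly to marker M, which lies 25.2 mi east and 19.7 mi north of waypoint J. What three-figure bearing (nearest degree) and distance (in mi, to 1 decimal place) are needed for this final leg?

074°, 28.8 mi

Leg 1 (348°, 11.9 mi): east 11.9 sin 348° = -2.47, north 11.9 cos 348° = 11.64
Current position: (-2.47, 11.64). Target: (25.2, 19.7). Remaining: Δeast = 27.67, Δnorth = 8.06.
Bearing = atan2(27.67, 8.06) mod 360° = 73.76°; distance = √((27.67)² + (8.06)²) = 28.824 mi.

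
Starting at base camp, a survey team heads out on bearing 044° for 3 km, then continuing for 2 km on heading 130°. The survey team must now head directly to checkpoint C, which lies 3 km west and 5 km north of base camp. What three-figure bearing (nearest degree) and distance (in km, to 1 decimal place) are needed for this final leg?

Leg 1 (044°, 3 km): east 3 sin 44° = 2.08, north 3 cos 44° = 2.16
Leg 2 (130°, 2 km): east 2 sin 130° = 1.53, north 2 cos 130° = -1.29
Current position: (3.62, 0.87). Target: (-3, 5). Remaining: Δeast = -6.62, Δnorth = 4.13.
Bearing = atan2(-6.62, 4.13) mod 360° = 301.96°; distance = √((-6.62)² + (4.13)²) = 7.798 km.

302°, 7.8 km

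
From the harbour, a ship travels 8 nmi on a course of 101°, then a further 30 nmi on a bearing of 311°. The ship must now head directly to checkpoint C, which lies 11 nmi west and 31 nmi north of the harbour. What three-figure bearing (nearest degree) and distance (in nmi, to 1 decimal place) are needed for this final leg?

Leg 1 (101°, 8 nmi): east 8 sin 101° = 7.85, north 8 cos 101° = -1.53
Leg 2 (311°, 30 nmi): east 30 sin 311° = -22.64, north 30 cos 311° = 19.68
Current position: (-14.79, 18.16). Target: (-11, 31). Remaining: Δeast = 3.79, Δnorth = 12.84.
Bearing = atan2(3.79, 12.84) mod 360° = 16.43°; distance = √((3.79)² + (12.84)²) = 13.392 nmi.

016°, 13.4 nmi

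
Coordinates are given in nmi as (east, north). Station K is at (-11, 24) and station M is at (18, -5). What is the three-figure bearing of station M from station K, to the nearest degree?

Δeast = 18 − -11 = 29.00; Δnorth = -5 − 24 = -29.00.
Bearing = atan2(Δeast, Δnorth) mod 360° = 135.00° ≈ 135°.

135°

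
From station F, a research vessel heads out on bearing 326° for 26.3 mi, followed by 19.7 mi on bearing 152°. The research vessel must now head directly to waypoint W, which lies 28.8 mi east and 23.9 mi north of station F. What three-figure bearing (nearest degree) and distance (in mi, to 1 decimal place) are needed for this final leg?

Leg 1 (326°, 26.3 mi): east 26.3 sin 326° = -14.71, north 26.3 cos 326° = 21.80
Leg 2 (152°, 19.7 mi): east 19.7 sin 152° = 9.25, north 19.7 cos 152° = -17.39
Current position: (-5.46, 4.41). Target: (28.8, 23.9). Remaining: Δeast = 34.26, Δnorth = 19.49.
Bearing = atan2(34.26, 19.49) mod 360° = 60.36°; distance = √((34.26)² + (19.49)²) = 39.414 mi.

060°, 39.4 mi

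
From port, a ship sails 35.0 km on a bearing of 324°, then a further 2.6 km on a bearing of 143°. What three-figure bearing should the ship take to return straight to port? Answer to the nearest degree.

144°

Leg 1 (324°, 35.0 km): east 35.0 sin 324° = -20.57, north 35.0 cos 324° = 28.32
Leg 2 (143°, 2.6 km): east 2.6 sin 143° = 1.56, north 2.6 cos 143° = -2.08
Net displacement: -19.01 east, 26.24 north. Direction back to start is (19.01, -26.24): bearing = atan2(19.01, -26.24) mod 360° = 144.08° ≈ 144°.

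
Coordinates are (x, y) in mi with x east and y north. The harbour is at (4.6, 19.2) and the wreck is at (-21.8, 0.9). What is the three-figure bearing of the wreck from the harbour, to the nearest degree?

Δeast = -21.8 − 4.6 = -26.40; Δnorth = 0.9 − 19.2 = -18.30.
Bearing = atan2(Δeast, Δnorth) mod 360° = 235.27° ≈ 235°.

235°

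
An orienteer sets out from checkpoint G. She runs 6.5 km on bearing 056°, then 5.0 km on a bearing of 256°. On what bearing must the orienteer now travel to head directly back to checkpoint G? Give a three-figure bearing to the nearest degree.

Leg 1 (056°, 6.5 km): east 6.5 sin 56° = 5.39, north 6.5 cos 56° = 3.63
Leg 2 (256°, 5.0 km): east 5.0 sin 256° = -4.85, north 5.0 cos 256° = -1.21
Net displacement: 0.54 east, 2.43 north. Direction back to start is (-0.54, -2.43): bearing = atan2(-0.54, -2.43) mod 360° = 192.49° ≈ 192°.

192°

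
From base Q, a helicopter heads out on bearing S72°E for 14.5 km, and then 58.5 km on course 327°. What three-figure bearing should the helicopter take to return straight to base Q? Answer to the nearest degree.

Leg 1 (S72°E, 14.5 km): east 14.5 sin 108° = 13.79, north 14.5 cos 108° = -4.48
Leg 2 (327°, 58.5 km): east 58.5 sin 327° = -31.86, north 58.5 cos 327° = 49.06
Net displacement: -18.07 east, 44.58 north. Direction back to start is (18.07, -44.58): bearing = atan2(18.07, -44.58) mod 360° = 157.93° ≈ 158°.

158°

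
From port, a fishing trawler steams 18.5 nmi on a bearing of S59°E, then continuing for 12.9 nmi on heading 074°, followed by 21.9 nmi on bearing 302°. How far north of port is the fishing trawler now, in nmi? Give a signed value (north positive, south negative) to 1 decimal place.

Leg 1 (S59°E, 18.5 nmi): east 18.5 sin 121° = 15.86, north 18.5 cos 121° = -9.53
Leg 2 (074°, 12.9 nmi): east 12.9 sin 74° = 12.40, north 12.9 cos 74° = 3.56
Leg 3 (302°, 21.9 nmi): east 21.9 sin 302° = -18.57, north 21.9 cos 302° = 11.61
Net north component: 5.63 nmi.

5.6 nmi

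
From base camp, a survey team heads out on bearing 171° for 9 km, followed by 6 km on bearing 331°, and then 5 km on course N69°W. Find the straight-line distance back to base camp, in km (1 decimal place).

Leg 1 (171°, 9 km): east 9 sin 171° = 1.41, north 9 cos 171° = -8.89
Leg 2 (331°, 6 km): east 6 sin 331° = -2.91, north 6 cos 331° = 5.25
Leg 3 (N69°W, 5 km): east 5 sin 291° = -4.67, north 5 cos 291° = 1.79
Net: -6.17 east, -1.85 north. Distance = √((-6.17)² + (-1.85)²) = 6.440 km.

6.4 km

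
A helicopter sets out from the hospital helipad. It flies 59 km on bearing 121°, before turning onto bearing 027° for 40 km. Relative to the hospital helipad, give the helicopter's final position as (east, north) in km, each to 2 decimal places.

(68.73, 5.25)

Leg 1 (121°, 59 km): east 59 sin 121° = 50.57, north 59 cos 121° = -30.39
Leg 2 (027°, 40 km): east 40 sin 27° = 18.16, north 40 cos 27° = 35.64
Summing: 68.73 km east, 5.25 km north → (68.73, 5.25).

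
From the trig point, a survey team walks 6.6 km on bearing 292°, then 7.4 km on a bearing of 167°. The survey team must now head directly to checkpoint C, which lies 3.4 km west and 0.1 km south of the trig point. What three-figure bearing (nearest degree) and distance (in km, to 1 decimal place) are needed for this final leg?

013°, 4.8 km

Leg 1 (292°, 6.6 km): east 6.6 sin 292° = -6.12, north 6.6 cos 292° = 2.47
Leg 2 (167°, 7.4 km): east 7.4 sin 167° = 1.66, north 7.4 cos 167° = -7.21
Current position: (-4.45, -4.74). Target: (-3.4, -0.1). Remaining: Δeast = 1.05, Δnorth = 4.64.
Bearing = atan2(1.05, 4.64) mod 360° = 12.81°; distance = √((1.05)² + (4.64)²) = 4.756 km.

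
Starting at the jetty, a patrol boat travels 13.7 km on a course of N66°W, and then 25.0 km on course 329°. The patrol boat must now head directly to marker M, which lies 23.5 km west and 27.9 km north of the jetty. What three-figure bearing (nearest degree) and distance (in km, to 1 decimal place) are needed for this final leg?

Leg 1 (N66°W, 13.7 km): east 13.7 sin 294° = -12.52, north 13.7 cos 294° = 5.57
Leg 2 (329°, 25.0 km): east 25.0 sin 329° = -12.88, north 25.0 cos 329° = 21.43
Current position: (-25.39, 27.00). Target: (-23.5, 27.9). Remaining: Δeast = 1.89, Δnorth = 0.90.
Bearing = atan2(1.89, 0.90) mod 360° = 64.59°; distance = √((1.89)² + (0.90)²) = 2.094 km.

065°, 2.1 km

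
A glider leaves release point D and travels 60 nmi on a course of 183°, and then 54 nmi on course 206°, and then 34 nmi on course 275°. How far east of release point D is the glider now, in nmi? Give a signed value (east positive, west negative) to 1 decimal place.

Leg 1 (183°, 60 nmi): east 60 sin 183° = -3.14, north 60 cos 183° = -59.92
Leg 2 (206°, 54 nmi): east 54 sin 206° = -23.67, north 54 cos 206° = -48.53
Leg 3 (275°, 34 nmi): east 34 sin 275° = -33.87, north 34 cos 275° = 2.96
Net east component: -60.68 nmi.

-60.7 nmi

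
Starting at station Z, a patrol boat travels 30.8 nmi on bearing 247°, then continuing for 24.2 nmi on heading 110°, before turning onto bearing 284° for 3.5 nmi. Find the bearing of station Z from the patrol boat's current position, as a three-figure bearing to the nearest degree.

Leg 1 (247°, 30.8 nmi): east 30.8 sin 247° = -28.35, north 30.8 cos 247° = -12.03
Leg 2 (110°, 24.2 nmi): east 24.2 sin 110° = 22.74, north 24.2 cos 110° = -8.28
Leg 3 (284°, 3.5 nmi): east 3.5 sin 284° = -3.40, north 3.5 cos 284° = 0.85
Net displacement: -9.01 east, -19.46 north. Direction back to start is (9.01, 19.46): bearing = atan2(9.01, 19.46) mod 360° = 24.83° ≈ 025°.

025°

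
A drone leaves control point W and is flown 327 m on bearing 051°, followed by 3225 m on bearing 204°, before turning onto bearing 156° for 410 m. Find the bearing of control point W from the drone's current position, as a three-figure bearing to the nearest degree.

Leg 1 (051°, 327 m): east 327 sin 51° = 254.13, north 327 cos 51° = 205.79
Leg 2 (204°, 3225 m): east 3225 sin 204° = -1311.73, north 3225 cos 204° = -2946.18
Leg 3 (156°, 410 m): east 410 sin 156° = 166.76, north 410 cos 156° = -374.55
Net displacement: -890.84 east, -3114.95 north. Direction back to start is (890.84, 3114.95): bearing = atan2(890.84, 3114.95) mod 360° = 15.96° ≈ 016°.

016°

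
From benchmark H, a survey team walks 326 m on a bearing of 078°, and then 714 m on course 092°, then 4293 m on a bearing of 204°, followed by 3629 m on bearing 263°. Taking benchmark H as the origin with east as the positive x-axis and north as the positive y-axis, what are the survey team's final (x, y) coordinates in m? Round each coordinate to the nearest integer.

(-4316, -4321)

Leg 1 (078°, 326 m): east 326 sin 78° = 318.88, north 326 cos 78° = 67.78
Leg 2 (092°, 714 m): east 714 sin 92° = 713.57, north 714 cos 92° = -24.92
Leg 3 (204°, 4293 m): east 4293 sin 204° = -1746.12, north 4293 cos 204° = -3921.85
Leg 4 (263°, 3629 m): east 3629 sin 263° = -3601.95, north 3629 cos 263° = -442.26
Summing: -4315.63 m east, -4321.25 m north → (-4316, -4321).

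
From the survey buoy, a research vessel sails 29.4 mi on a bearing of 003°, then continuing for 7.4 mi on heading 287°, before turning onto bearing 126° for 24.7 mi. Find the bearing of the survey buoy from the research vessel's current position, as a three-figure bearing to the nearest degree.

Leg 1 (003°, 29.4 mi): east 29.4 sin 3° = 1.54, north 29.4 cos 3° = 29.36
Leg 2 (287°, 7.4 mi): east 7.4 sin 287° = -7.08, north 7.4 cos 287° = 2.16
Leg 3 (126°, 24.7 mi): east 24.7 sin 126° = 19.98, north 24.7 cos 126° = -14.52
Net displacement: 14.44 east, 17.00 north. Direction back to start is (-14.44, -17.00): bearing = atan2(-14.44, -17.00) mod 360° = 220.35° ≈ 220°.

220°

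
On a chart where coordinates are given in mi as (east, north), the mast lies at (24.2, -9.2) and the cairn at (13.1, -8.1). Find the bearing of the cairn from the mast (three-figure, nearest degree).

Δeast = 13.1 − 24.2 = -11.10; Δnorth = -8.1 − -9.2 = 1.10.
Bearing = atan2(Δeast, Δnorth) mod 360° = 275.66° ≈ 276°.

276°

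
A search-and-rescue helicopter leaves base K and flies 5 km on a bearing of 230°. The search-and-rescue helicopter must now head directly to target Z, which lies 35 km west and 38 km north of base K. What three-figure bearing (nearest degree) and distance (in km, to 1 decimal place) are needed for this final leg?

Leg 1 (230°, 5 km): east 5 sin 230° = -3.83, north 5 cos 230° = -3.21
Current position: (-3.83, -3.21). Target: (-35, 38). Remaining: Δeast = -31.17, Δnorth = 41.21.
Bearing = atan2(-31.17, 41.21) mod 360° = 322.90°; distance = √((-31.17)² + (41.21)²) = 51.673 km.

323°, 51.7 km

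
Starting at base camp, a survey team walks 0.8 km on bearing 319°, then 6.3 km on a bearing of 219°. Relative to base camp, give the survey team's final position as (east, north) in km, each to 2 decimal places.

Leg 1 (319°, 0.8 km): east 0.8 sin 319° = -0.52, north 0.8 cos 319° = 0.60
Leg 2 (219°, 6.3 km): east 6.3 sin 219° = -3.96, north 6.3 cos 219° = -4.90
Summing: -4.49 km east, -4.29 km north → (-4.49, -4.29).

(-4.49, -4.29)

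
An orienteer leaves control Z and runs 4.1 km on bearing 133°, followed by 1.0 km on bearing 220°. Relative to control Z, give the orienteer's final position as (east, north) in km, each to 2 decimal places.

Leg 1 (133°, 4.1 km): east 4.1 sin 133° = 3.00, north 4.1 cos 133° = -2.80
Leg 2 (220°, 1.0 km): east 1.0 sin 220° = -0.64, north 1.0 cos 220° = -0.77
Summing: 2.36 km east, -3.56 km north → (2.36, -3.56).

(2.36, -3.56)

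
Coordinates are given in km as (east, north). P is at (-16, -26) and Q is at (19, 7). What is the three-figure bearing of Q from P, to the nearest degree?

Δeast = 19 − -16 = 35.00; Δnorth = 7 − -26 = 33.00.
Bearing = atan2(Δeast, Δnorth) mod 360° = 46.68° ≈ 047°.

047°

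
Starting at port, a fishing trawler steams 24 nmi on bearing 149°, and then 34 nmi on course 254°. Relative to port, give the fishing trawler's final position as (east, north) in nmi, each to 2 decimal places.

(-20.32, -29.94)

Leg 1 (149°, 24 nmi): east 24 sin 149° = 12.36, north 24 cos 149° = -20.57
Leg 2 (254°, 34 nmi): east 34 sin 254° = -32.68, north 34 cos 254° = -9.37
Summing: -20.32 nmi east, -29.94 nmi north → (-20.32, -29.94).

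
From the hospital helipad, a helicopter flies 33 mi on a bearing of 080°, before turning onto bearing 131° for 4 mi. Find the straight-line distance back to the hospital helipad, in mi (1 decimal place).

Leg 1 (080°, 33 mi): east 33 sin 80° = 32.50, north 33 cos 80° = 5.73
Leg 2 (131°, 4 mi): east 4 sin 131° = 3.02, north 4 cos 131° = -2.62
Net: 35.52 east, 3.11 north. Distance = √((35.52)² + (3.11)²) = 35.653 mi.

35.7 mi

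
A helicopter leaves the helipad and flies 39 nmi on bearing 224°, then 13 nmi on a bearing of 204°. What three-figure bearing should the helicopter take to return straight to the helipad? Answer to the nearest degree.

Leg 1 (224°, 39 nmi): east 39 sin 224° = -27.09, north 39 cos 224° = -28.05
Leg 2 (204°, 13 nmi): east 13 sin 204° = -5.29, north 13 cos 204° = -11.88
Net displacement: -32.38 east, -39.93 north. Direction back to start is (32.38, 39.93): bearing = atan2(32.38, 39.93) mod 360° = 39.04° ≈ 039°.

039°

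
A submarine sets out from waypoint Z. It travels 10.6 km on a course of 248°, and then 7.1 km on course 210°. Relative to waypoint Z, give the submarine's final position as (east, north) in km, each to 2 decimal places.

Leg 1 (248°, 10.6 km): east 10.6 sin 248° = -9.83, north 10.6 cos 248° = -3.97
Leg 2 (210°, 7.1 km): east 7.1 sin 210° = -3.55, north 7.1 cos 210° = -6.15
Summing: -13.38 km east, -10.12 km north → (-13.38, -10.12).

(-13.38, -10.12)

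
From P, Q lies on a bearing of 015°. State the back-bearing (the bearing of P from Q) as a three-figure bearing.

195°

Back-bearing = 015° + 180° = 195°.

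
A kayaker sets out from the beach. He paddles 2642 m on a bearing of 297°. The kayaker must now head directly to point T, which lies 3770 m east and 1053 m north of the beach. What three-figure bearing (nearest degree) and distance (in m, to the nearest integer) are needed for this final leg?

091°, 6126 m

Leg 1 (297°, 2642 m): east 2642 sin 297° = -2354.04, north 2642 cos 297° = 1199.44
Current position: (-2354.04, 1199.44). Target: (3770, 1053). Remaining: Δeast = 6124.04, Δnorth = -146.44.
Bearing = atan2(6124.04, -146.44) mod 360° = 91.37°; distance = √((6124.04)² + (-146.44)²) = 6125.790 m.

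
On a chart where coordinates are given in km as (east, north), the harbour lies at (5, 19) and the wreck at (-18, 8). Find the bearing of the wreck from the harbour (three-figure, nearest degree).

244°

Δeast = -18 − 5 = -23.00; Δnorth = 8 − 19 = -11.00.
Bearing = atan2(Δeast, Δnorth) mod 360° = 244.44° ≈ 244°.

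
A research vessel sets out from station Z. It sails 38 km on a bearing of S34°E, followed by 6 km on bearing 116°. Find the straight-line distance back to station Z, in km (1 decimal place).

43.3 km

Leg 1 (S34°E, 38 km): east 38 sin 146° = 21.25, north 38 cos 146° = -31.50
Leg 2 (116°, 6 km): east 6 sin 116° = 5.39, north 6 cos 116° = -2.63
Net: 26.64 east, -34.13 north. Distance = √((26.64)² + (-34.13)²) = 43.300 km.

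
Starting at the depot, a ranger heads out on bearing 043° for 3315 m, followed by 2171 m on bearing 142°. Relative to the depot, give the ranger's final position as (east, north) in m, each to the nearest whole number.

Leg 1 (043°, 3315 m): east 3315 sin 43° = 2260.82, north 3315 cos 43° = 2424.44
Leg 2 (142°, 2171 m): east 2171 sin 142° = 1336.60, north 2171 cos 142° = -1710.77
Summing: 3597.43 m east, 713.67 m north → (3597, 714).

(3597, 714)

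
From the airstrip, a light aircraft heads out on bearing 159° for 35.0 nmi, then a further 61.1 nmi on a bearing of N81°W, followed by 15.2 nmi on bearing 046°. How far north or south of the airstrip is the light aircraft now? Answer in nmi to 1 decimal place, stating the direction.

Leg 1 (159°, 35.0 nmi): east 35.0 sin 159° = 12.54, north 35.0 cos 159° = -32.68
Leg 2 (N81°W, 61.1 nmi): east 61.1 sin 279° = -60.35, north 61.1 cos 279° = 9.56
Leg 3 (046°, 15.2 nmi): east 15.2 sin 46° = 10.93, north 15.2 cos 46° = 10.56
Net north component: -12.56 nmi.

12.6 nmi south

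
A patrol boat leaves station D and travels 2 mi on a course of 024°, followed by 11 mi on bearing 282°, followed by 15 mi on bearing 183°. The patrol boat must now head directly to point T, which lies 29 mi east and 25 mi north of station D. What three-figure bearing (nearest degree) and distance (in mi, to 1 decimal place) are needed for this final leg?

048°, 53.5 mi

Leg 1 (024°, 2 mi): east 2 sin 24° = 0.81, north 2 cos 24° = 1.83
Leg 2 (282°, 11 mi): east 11 sin 282° = -10.76, north 11 cos 282° = 2.29
Leg 3 (183°, 15 mi): east 15 sin 183° = -0.79, north 15 cos 183° = -14.98
Current position: (-10.73, -10.87). Target: (29, 25). Remaining: Δeast = 39.73, Δnorth = 35.87.
Bearing = atan2(39.73, 35.87) mod 360° = 47.93°; distance = √((39.73)² + (35.87)²) = 53.525 mi.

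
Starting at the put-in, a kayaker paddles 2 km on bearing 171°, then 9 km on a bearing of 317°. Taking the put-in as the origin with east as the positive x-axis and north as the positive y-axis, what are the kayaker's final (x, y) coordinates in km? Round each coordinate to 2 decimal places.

(-5.83, 4.61)

Leg 1 (171°, 2 km): east 2 sin 171° = 0.31, north 2 cos 171° = -1.98
Leg 2 (317°, 9 km): east 9 sin 317° = -6.14, north 9 cos 317° = 6.58
Summing: -5.83 km east, 4.61 km north → (-5.83, 4.61).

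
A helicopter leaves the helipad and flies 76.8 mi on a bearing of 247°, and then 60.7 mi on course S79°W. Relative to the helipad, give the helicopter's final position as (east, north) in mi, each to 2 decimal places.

(-130.28, -41.59)

Leg 1 (247°, 76.8 mi): east 76.8 sin 247° = -70.69, north 76.8 cos 247° = -30.01
Leg 2 (S79°W, 60.7 mi): east 60.7 sin 259° = -59.58, north 60.7 cos 259° = -11.58
Summing: -130.28 mi east, -41.59 mi north → (-130.28, -41.59).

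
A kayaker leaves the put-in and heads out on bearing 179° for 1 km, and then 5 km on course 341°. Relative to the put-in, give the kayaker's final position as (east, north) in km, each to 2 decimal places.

Leg 1 (179°, 1 km): east 1 sin 179° = 0.02, north 1 cos 179° = -1.00
Leg 2 (341°, 5 km): east 5 sin 341° = -1.63, north 5 cos 341° = 4.73
Summing: -1.61 km east, 3.73 km north → (-1.61, 3.73).

(-1.61, 3.73)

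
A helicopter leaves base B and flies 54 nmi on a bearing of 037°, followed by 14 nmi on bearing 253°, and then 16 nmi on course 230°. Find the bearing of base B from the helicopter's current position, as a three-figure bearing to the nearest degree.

Leg 1 (037°, 54 nmi): east 54 sin 37° = 32.50, north 54 cos 37° = 43.13
Leg 2 (253°, 14 nmi): east 14 sin 253° = -13.39, north 14 cos 253° = -4.09
Leg 3 (230°, 16 nmi): east 16 sin 230° = -12.26, north 16 cos 230° = -10.28
Net displacement: 6.85 east, 28.75 north. Direction back to start is (-6.85, -28.75): bearing = atan2(-6.85, -28.75) mod 360° = 193.41° ≈ 193°.

193°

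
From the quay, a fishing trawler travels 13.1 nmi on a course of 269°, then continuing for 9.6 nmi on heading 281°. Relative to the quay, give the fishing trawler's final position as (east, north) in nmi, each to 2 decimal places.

(-22.52, 1.60)

Leg 1 (269°, 13.1 nmi): east 13.1 sin 269° = -13.10, north 13.1 cos 269° = -0.23
Leg 2 (281°, 9.6 nmi): east 9.6 sin 281° = -9.42, north 9.6 cos 281° = 1.83
Summing: -22.52 nmi east, 1.60 nmi north → (-22.52, 1.60).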